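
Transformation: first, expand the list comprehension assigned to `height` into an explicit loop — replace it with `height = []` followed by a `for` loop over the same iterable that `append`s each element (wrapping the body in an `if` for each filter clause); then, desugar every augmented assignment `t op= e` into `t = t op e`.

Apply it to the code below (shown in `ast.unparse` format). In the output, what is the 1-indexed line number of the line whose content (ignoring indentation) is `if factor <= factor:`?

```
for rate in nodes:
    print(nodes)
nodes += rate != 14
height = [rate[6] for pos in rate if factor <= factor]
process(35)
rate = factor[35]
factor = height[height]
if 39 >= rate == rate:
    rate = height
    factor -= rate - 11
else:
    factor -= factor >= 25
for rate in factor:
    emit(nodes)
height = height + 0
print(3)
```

Transformed code:
for rate in nodes:
    print(nodes)
nodes = nodes + (rate != 14)
height = []
for pos in rate:
    if factor <= factor:
        height.append(rate[6])
process(35)
rate = factor[35]
factor = height[height]
if 39 >= rate == rate:
    rate = height
    factor = factor - (rate - 11)
else:
    factor = factor - (factor >= 25)
for rate in factor:
    emit(nodes)
height = height + 0
print(3)

6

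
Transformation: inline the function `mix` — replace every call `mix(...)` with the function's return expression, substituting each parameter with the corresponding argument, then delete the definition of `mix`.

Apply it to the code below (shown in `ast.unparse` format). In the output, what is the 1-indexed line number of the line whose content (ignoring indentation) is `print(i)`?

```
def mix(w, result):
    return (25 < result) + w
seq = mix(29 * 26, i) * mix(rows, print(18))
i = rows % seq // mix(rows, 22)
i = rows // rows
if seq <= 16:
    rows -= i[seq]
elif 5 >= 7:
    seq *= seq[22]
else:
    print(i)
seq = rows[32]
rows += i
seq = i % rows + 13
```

9

Transformed code:
seq = ((25 < i) + 29 * 26) * ((25 < print(18)) + rows)
i = rows % seq // ((25 < 22) + rows)
i = rows // rows
if seq <= 16:
    rows -= i[seq]
elif 5 >= 7:
    seq *= seq[22]
else:
    print(i)
seq = rows[32]
rows += i
seq = i % rows + 13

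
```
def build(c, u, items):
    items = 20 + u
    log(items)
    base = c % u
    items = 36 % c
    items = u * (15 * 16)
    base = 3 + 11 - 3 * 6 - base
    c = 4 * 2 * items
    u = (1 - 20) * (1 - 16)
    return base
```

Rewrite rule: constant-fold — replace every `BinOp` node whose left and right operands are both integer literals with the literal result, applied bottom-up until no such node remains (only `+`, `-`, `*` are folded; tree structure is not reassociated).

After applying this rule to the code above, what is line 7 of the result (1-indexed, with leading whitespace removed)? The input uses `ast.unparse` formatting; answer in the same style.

Transformed code:
def build(c, u, items):
    items = 20 + u
    log(items)
    base = c % u
    items = 36 % c
    items = u * 240
    base = -4 - base
    c = 8 * items
    u = 285
    return base

base = -4 - base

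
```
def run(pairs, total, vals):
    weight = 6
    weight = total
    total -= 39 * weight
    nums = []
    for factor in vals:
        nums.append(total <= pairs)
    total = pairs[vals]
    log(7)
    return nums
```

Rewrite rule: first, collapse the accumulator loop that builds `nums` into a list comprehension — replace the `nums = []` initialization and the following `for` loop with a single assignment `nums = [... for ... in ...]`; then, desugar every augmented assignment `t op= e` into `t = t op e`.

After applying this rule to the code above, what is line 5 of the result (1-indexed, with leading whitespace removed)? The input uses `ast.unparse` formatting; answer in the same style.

Transformed code:
def run(pairs, total, vals):
    weight = 6
    weight = total
    total = total - 39 * weight
    nums = [total <= pairs for factor in vals]
    total = pairs[vals]
    log(7)
    return nums

nums = [total <= pairs for factor in vals]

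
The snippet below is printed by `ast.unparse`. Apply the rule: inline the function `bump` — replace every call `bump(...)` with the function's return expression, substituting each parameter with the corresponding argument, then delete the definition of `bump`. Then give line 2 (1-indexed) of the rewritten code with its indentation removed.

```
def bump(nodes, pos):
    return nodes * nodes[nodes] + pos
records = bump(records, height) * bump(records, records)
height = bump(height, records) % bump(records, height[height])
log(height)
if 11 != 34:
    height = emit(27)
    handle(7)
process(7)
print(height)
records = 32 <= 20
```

height = (height * height[height] + records) % (records * records[records] + height[height])

Transformed code:
records = (records * records[records] + height) * (records * records[records] + records)
height = (height * height[height] + records) % (records * records[records] + height[height])
log(height)
if 11 != 34:
    height = emit(27)
    handle(7)
process(7)
print(height)
records = 32 <= 20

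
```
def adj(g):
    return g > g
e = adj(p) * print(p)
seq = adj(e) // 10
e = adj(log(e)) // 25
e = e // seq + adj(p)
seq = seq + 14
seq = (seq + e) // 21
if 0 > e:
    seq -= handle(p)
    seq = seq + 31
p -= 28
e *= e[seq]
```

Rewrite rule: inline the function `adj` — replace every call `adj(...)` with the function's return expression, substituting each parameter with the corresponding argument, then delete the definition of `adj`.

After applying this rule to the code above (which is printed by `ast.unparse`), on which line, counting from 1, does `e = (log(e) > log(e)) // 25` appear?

Transformed code:
e = (p > p) * print(p)
seq = (e > e) // 10
e = (log(e) > log(e)) // 25
e = e // seq + (p > p)
seq = seq + 14
seq = (seq + e) // 21
if 0 > e:
    seq -= handle(p)
    seq = seq + 31
p -= 28
e *= e[seq]

3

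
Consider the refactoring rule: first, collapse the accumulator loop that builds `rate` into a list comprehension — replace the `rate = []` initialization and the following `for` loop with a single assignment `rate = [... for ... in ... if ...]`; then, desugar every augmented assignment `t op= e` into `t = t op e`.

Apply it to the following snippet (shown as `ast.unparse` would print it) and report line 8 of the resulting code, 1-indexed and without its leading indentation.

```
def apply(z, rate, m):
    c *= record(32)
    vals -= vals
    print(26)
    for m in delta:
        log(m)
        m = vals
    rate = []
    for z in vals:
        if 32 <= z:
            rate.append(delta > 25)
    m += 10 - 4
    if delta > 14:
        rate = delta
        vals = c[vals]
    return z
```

Transformed code:
def apply(z, rate, m):
    c = c * record(32)
    vals = vals - vals
    print(26)
    for m in delta:
        log(m)
        m = vals
    rate = [delta > 25 for z in vals if 32 <= z]
    m = m + (10 - 4)
    if delta > 14:
        rate = delta
        vals = c[vals]
    return z

rate = [delta > 25 for z in vals if 32 <= z]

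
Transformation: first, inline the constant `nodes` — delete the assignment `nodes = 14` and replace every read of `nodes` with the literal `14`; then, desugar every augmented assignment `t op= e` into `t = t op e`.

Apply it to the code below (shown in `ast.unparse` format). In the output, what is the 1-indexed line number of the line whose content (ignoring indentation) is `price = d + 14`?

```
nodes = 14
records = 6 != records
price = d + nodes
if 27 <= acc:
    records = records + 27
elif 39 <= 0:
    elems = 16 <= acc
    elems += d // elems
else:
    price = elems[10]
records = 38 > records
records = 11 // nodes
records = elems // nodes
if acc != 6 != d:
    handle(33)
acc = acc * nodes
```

2

Transformed code:
records = 6 != records
price = d + 14
if 27 <= acc:
    records = records + 27
elif 39 <= 0:
    elems = 16 <= acc
    elems = elems + d // elems
else:
    price = elems[10]
records = 38 > records
records = 11 // 14
records = elems // 14
if acc != 6 != d:
    handle(33)
acc = acc * 14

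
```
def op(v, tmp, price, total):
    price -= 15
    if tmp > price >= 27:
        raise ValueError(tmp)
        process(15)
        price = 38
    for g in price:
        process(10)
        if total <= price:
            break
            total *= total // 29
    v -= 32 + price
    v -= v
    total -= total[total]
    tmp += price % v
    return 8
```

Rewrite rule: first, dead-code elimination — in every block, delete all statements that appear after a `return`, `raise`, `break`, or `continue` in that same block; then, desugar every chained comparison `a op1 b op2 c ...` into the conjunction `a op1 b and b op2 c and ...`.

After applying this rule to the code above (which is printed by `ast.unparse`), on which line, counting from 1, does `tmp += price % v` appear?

12

Transformed code:
def op(v, tmp, price, total):
    price -= 15
    if tmp > price and price >= 27:
        raise ValueError(tmp)
    for g in price:
        process(10)
        if total <= price:
            break
    v -= 32 + price
    v -= v
    total -= total[total]
    tmp += price % v
    return 8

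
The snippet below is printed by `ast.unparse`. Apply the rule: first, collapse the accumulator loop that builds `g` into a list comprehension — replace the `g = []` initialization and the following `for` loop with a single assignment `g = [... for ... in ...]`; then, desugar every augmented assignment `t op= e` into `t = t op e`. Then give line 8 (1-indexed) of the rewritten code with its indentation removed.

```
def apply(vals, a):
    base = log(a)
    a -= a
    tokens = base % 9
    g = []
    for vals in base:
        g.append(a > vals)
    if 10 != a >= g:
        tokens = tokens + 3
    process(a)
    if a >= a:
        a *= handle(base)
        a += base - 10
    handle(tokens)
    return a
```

Transformed code:
def apply(vals, a):
    base = log(a)
    a = a - a
    tokens = base % 9
    g = [a > vals for vals in base]
    if 10 != a >= g:
        tokens = tokens + 3
    process(a)
    if a >= a:
        a = a * handle(base)
        a = a + (base - 10)
    handle(tokens)
    return a

process(a)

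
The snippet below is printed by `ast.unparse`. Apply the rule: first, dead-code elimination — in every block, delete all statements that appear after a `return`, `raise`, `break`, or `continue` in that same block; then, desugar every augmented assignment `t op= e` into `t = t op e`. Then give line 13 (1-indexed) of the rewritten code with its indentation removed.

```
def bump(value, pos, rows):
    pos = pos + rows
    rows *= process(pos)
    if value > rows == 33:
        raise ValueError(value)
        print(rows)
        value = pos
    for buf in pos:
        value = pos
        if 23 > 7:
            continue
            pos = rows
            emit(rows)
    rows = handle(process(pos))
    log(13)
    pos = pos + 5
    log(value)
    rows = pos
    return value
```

log(value)

Transformed code:
def bump(value, pos, rows):
    pos = pos + rows
    rows = rows * process(pos)
    if value > rows == 33:
        raise ValueError(value)
    for buf in pos:
        value = pos
        if 23 > 7:
            continue
    rows = handle(process(pos))
    log(13)
    pos = pos + 5
    log(value)
    rows = pos
    return value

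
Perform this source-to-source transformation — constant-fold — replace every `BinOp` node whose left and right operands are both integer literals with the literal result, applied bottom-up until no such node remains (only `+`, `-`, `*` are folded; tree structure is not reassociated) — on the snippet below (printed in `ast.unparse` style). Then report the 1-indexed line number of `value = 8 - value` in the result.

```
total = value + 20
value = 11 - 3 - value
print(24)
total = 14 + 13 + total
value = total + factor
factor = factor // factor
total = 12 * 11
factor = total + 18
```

Transformed code:
total = value + 20
value = 8 - value
print(24)
total = 27 + total
value = total + factor
factor = factor // factor
total = 132
factor = total + 18

2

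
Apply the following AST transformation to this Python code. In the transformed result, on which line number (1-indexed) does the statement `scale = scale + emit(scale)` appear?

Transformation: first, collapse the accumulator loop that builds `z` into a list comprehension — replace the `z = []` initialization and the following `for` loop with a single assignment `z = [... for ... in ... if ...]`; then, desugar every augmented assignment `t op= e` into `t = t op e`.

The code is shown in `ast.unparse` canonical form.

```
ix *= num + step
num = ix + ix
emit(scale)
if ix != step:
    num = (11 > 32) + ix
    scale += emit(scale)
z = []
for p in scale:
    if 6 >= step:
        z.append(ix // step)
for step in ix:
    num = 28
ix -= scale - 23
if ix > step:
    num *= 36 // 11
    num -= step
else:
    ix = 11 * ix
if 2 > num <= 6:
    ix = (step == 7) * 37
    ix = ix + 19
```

Transformed code:
ix = ix * (num + step)
num = ix + ix
emit(scale)
if ix != step:
    num = (11 > 32) + ix
    scale = scale + emit(scale)
z = [ix // step for p in scale if 6 >= step]
for step in ix:
    num = 28
ix = ix - (scale - 23)
if ix > step:
    num = num * (36 // 11)
    num = num - step
else:
    ix = 11 * ix
if 2 > num <= 6:
    ix = (step == 7) * 37
    ix = ix + 19

6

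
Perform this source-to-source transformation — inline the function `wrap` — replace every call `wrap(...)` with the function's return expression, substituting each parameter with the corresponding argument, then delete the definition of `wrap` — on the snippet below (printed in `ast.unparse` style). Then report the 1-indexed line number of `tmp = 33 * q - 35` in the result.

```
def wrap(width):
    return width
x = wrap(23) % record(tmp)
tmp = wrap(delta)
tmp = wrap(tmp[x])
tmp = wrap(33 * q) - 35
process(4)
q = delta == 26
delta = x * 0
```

Transformed code:
x = 23 % record(tmp)
tmp = delta
tmp = tmp[x]
tmp = 33 * q - 35
process(4)
q = delta == 26
delta = x * 0

4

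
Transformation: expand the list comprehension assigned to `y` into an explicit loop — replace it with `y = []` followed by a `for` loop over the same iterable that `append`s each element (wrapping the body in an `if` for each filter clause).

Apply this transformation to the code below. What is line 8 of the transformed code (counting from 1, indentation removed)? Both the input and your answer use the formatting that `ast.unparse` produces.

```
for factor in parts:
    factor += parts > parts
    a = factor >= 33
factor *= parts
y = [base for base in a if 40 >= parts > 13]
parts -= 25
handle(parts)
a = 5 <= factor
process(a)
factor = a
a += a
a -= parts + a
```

y.append(base)

Transformed code:
for factor in parts:
    factor += parts > parts
    a = factor >= 33
factor *= parts
y = []
for base in a:
    if 40 >= parts > 13:
        y.append(base)
parts -= 25
handle(parts)
a = 5 <= factor
process(a)
factor = a
a += a
a -= parts + a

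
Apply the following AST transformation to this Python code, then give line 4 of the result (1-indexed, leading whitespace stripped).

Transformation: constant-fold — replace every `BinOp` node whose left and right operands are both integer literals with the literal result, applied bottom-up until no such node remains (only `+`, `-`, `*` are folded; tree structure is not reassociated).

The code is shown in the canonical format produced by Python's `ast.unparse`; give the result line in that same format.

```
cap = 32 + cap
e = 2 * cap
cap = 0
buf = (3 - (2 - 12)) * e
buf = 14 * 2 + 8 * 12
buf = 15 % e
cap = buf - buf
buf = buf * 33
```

Transformed code:
cap = 32 + cap
e = 2 * cap
cap = 0
buf = 13 * e
buf = 124
buf = 15 % e
cap = buf - buf
buf = buf * 33

buf = 13 * e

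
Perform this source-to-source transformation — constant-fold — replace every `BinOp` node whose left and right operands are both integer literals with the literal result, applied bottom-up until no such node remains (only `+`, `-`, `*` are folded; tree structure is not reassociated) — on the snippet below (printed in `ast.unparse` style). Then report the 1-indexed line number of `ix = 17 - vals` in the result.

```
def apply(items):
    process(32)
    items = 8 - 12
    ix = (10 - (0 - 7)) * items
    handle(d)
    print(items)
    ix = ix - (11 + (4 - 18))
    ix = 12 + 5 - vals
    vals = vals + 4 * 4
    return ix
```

Transformed code:
def apply(items):
    process(32)
    items = -4
    ix = 17 * items
    handle(d)
    print(items)
    ix = ix - -3
    ix = 17 - vals
    vals = vals + 16
    return ix

8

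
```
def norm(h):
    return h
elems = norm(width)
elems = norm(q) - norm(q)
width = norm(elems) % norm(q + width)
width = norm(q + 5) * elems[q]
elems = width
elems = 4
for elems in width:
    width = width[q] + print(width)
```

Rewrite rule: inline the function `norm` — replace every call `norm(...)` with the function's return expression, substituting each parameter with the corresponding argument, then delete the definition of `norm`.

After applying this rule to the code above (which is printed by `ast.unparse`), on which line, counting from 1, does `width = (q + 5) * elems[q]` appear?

Transformed code:
elems = width
elems = q - q
width = elems % (q + width)
width = (q + 5) * elems[q]
elems = width
elems = 4
for elems in width:
    width = width[q] + print(width)

4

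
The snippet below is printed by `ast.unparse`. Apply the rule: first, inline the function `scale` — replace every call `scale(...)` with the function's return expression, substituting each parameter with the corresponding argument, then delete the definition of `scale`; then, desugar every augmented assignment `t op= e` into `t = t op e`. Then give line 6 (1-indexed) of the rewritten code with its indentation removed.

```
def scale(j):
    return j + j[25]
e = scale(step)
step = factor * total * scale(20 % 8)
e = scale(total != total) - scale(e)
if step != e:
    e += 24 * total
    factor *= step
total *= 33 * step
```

Transformed code:
e = step + step[25]
step = factor * total * (20 % 8 + (20 % 8)[25])
e = (total != total) + (total != total)[25] - (e + e[25])
if step != e:
    e = e + 24 * total
    factor = factor * step
total = total * (33 * step)

factor = factor * step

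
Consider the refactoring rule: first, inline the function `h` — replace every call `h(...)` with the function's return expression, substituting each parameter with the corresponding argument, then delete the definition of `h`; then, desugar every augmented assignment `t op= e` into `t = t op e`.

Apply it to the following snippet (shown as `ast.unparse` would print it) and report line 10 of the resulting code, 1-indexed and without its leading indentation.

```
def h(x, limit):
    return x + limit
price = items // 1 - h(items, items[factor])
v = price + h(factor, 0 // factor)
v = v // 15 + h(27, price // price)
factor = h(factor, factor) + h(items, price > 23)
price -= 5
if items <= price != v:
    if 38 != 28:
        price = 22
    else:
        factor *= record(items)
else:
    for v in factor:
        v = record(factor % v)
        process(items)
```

factor = factor * record(items)

Transformed code:
price = items // 1 - (items + items[factor])
v = price + (factor + 0 // factor)
v = v // 15 + (27 + price // price)
factor = factor + factor + (items + (price > 23))
price = price - 5
if items <= price != v:
    if 38 != 28:
        price = 22
    else:
        factor = factor * record(items)
else:
    for v in factor:
        v = record(factor % v)
        process(items)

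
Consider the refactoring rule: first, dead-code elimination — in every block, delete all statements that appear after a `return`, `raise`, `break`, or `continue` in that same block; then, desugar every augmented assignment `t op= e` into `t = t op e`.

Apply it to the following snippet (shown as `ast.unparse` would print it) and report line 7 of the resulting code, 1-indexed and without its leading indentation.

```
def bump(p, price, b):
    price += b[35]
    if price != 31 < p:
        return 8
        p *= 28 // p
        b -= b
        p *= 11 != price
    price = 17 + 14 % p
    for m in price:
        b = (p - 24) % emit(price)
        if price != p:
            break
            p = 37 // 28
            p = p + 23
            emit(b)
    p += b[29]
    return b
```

Transformed code:
def bump(p, price, b):
    price = price + b[35]
    if price != 31 < p:
        return 8
    price = 17 + 14 % p
    for m in price:
        b = (p - 24) % emit(price)
        if price != p:
            break
    p = p + b[29]
    return b

b = (p - 24) % emit(price)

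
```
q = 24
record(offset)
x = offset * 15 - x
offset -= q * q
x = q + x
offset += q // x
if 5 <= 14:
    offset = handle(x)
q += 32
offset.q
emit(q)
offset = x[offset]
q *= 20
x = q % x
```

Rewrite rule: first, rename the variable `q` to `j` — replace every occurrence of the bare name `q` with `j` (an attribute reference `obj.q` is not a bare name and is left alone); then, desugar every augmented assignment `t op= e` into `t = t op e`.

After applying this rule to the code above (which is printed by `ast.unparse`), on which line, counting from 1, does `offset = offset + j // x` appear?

Transformed code:
j = 24
record(offset)
x = offset * 15 - x
offset = offset - j * j
x = j + x
offset = offset + j // x
if 5 <= 14:
    offset = handle(x)
j = j + 32
offset.q
emit(j)
offset = x[offset]
j = j * 20
x = j % x

6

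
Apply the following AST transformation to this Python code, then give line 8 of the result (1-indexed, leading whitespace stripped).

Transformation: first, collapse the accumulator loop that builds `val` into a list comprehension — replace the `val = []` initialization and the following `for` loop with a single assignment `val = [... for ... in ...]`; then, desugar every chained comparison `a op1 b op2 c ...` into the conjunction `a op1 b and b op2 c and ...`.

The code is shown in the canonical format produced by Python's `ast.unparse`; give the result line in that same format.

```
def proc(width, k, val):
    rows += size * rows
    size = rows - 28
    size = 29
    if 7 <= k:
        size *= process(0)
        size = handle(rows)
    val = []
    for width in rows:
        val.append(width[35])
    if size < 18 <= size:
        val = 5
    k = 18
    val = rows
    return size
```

val = [width[35] for width in rows]

Transformed code:
def proc(width, k, val):
    rows += size * rows
    size = rows - 28
    size = 29
    if 7 <= k:
        size *= process(0)
        size = handle(rows)
    val = [width[35] for width in rows]
    if size < 18 and 18 <= size:
        val = 5
    k = 18
    val = rows
    return size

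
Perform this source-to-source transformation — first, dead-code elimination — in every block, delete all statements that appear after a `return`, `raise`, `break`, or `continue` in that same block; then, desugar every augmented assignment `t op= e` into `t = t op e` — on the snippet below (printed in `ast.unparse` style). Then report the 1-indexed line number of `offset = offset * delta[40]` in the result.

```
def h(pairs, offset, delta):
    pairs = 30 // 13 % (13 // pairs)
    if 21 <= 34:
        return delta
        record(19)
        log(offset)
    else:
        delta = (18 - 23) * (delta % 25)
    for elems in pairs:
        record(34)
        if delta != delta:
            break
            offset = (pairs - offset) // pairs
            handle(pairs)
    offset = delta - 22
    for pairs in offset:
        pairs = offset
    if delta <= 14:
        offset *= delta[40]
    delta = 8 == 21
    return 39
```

Transformed code:
def h(pairs, offset, delta):
    pairs = 30 // 13 % (13 // pairs)
    if 21 <= 34:
        return delta
    else:
        delta = (18 - 23) * (delta % 25)
    for elems in pairs:
        record(34)
        if delta != delta:
            break
    offset = delta - 22
    for pairs in offset:
        pairs = offset
    if delta <= 14:
        offset = offset * delta[40]
    delta = 8 == 21
    return 39

15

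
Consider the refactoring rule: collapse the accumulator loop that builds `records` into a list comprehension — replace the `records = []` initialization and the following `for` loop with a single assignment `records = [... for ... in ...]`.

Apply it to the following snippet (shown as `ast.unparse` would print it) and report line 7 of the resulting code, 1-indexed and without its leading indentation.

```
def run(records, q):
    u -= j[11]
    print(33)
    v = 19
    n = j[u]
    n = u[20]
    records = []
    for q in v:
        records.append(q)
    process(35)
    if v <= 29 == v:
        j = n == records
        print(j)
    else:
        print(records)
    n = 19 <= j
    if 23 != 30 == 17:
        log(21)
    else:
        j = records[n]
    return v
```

records = [q for q in v]

Transformed code:
def run(records, q):
    u -= j[11]
    print(33)
    v = 19
    n = j[u]
    n = u[20]
    records = [q for q in v]
    process(35)
    if v <= 29 == v:
        j = n == records
        print(j)
    else:
        print(records)
    n = 19 <= j
    if 23 != 30 == 17:
        log(21)
    else:
        j = records[n]
    return v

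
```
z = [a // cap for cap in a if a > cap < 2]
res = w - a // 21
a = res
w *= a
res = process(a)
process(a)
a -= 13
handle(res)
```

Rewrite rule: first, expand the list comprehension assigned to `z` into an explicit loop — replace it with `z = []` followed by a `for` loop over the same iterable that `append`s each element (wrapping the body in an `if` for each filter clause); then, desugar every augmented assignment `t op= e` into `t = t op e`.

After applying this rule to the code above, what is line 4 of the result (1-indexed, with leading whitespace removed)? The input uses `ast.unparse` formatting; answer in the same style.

z.append(a // cap)

Transformed code:
z = []
for cap in a:
    if a > cap < 2:
        z.append(a // cap)
res = w - a // 21
a = res
w = w * a
res = process(a)
process(a)
a = a - 13
handle(res)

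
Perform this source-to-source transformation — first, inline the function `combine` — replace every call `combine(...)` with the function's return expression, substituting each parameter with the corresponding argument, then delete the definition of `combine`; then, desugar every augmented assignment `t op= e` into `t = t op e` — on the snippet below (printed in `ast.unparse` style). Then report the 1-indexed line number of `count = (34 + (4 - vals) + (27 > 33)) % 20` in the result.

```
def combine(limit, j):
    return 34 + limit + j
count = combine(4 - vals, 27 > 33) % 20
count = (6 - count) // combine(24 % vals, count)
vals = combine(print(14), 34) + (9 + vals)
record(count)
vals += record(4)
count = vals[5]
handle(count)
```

1

Transformed code:
count = (34 + (4 - vals) + (27 > 33)) % 20
count = (6 - count) // (34 + 24 % vals + count)
vals = 34 + print(14) + 34 + (9 + vals)
record(count)
vals = vals + record(4)
count = vals[5]
handle(count)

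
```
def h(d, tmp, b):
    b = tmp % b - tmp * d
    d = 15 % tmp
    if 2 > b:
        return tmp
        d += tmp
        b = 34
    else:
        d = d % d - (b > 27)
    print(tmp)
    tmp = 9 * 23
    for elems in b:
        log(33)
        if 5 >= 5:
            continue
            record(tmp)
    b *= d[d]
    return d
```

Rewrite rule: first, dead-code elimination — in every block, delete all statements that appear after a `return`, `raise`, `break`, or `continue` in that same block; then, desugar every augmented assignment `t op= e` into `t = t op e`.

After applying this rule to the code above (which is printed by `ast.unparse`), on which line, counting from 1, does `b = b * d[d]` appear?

Transformed code:
def h(d, tmp, b):
    b = tmp % b - tmp * d
    d = 15 % tmp
    if 2 > b:
        return tmp
    else:
        d = d % d - (b > 27)
    print(tmp)
    tmp = 9 * 23
    for elems in b:
        log(33)
        if 5 >= 5:
            continue
    b = b * d[d]
    return d

14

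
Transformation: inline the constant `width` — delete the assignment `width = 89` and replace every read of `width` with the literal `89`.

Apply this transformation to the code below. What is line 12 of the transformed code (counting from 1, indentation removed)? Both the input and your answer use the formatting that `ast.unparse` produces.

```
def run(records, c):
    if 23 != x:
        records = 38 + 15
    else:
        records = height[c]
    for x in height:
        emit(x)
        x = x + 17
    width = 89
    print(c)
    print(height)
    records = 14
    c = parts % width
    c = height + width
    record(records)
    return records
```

c = parts % 89

Transformed code:
def run(records, c):
    if 23 != x:
        records = 38 + 15
    else:
        records = height[c]
    for x in height:
        emit(x)
        x = x + 17
    print(c)
    print(height)
    records = 14
    c = parts % 89
    c = height + 89
    record(records)
    return records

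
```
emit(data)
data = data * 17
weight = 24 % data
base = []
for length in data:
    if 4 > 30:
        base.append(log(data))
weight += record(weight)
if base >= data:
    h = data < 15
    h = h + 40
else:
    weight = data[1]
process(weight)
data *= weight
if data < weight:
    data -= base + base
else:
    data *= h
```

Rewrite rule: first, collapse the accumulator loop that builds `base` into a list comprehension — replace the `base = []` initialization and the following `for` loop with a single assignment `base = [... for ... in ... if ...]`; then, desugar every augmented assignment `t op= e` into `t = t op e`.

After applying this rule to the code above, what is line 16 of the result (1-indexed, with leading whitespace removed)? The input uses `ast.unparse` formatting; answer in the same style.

data = data * h

Transformed code:
emit(data)
data = data * 17
weight = 24 % data
base = [log(data) for length in data if 4 > 30]
weight = weight + record(weight)
if base >= data:
    h = data < 15
    h = h + 40
else:
    weight = data[1]
process(weight)
data = data * weight
if data < weight:
    data = data - (base + base)
else:
    data = data * h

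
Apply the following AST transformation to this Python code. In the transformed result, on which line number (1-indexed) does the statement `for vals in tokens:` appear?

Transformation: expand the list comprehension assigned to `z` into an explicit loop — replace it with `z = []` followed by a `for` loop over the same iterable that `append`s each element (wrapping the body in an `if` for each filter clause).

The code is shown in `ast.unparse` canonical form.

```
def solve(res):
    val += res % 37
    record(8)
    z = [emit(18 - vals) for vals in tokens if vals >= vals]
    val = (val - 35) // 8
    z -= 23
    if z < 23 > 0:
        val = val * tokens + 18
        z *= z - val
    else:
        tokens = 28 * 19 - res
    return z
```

Transformed code:
def solve(res):
    val += res % 37
    record(8)
    z = []
    for vals in tokens:
        if vals >= vals:
            z.append(emit(18 - vals))
    val = (val - 35) // 8
    z -= 23
    if z < 23 > 0:
        val = val * tokens + 18
        z *= z - val
    else:
        tokens = 28 * 19 - res
    return z

5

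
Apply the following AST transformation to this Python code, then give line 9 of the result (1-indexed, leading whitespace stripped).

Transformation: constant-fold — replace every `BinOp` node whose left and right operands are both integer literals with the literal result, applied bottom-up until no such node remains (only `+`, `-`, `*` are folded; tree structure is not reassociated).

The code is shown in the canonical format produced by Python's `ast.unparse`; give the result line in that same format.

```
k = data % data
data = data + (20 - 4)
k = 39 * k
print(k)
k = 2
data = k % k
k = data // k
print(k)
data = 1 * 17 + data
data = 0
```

Transformed code:
k = data % data
data = data + 16
k = 39 * k
print(k)
k = 2
data = k % k
k = data // k
print(k)
data = 17 + data
data = 0

data = 17 + data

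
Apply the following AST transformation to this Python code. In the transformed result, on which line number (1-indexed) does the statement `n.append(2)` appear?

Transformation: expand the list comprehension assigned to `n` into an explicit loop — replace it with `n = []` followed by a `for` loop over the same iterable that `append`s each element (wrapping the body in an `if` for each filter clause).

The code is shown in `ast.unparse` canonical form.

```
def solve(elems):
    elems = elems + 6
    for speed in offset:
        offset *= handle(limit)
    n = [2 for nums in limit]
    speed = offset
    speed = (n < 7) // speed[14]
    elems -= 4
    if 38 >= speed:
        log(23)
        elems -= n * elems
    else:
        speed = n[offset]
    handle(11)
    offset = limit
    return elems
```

Transformed code:
def solve(elems):
    elems = elems + 6
    for speed in offset:
        offset *= handle(limit)
    n = []
    for nums in limit:
        n.append(2)
    speed = offset
    speed = (n < 7) // speed[14]
    elems -= 4
    if 38 >= speed:
        log(23)
        elems -= n * elems
    else:
        speed = n[offset]
    handle(11)
    offset = limit
    return elems

7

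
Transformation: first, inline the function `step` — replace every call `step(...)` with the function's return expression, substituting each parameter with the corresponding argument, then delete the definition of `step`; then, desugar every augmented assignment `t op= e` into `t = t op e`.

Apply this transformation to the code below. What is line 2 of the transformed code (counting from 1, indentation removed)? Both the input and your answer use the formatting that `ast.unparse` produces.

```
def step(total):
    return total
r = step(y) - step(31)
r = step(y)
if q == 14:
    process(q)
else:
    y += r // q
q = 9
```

r = y

Transformed code:
r = y - 31
r = y
if q == 14:
    process(q)
else:
    y = y + r // q
q = 9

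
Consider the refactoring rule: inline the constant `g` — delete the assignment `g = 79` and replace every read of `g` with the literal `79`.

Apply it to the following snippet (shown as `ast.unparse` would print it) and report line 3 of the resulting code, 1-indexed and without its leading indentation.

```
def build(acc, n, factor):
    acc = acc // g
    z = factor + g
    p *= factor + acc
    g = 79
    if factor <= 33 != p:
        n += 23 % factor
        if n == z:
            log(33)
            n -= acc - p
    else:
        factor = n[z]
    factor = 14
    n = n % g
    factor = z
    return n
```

z = factor + 79

Transformed code:
def build(acc, n, factor):
    acc = acc // 79
    z = factor + 79
    p *= factor + acc
    if factor <= 33 != p:
        n += 23 % factor
        if n == z:
            log(33)
            n -= acc - p
    else:
        factor = n[z]
    factor = 14
    n = n % 79
    factor = z
    return n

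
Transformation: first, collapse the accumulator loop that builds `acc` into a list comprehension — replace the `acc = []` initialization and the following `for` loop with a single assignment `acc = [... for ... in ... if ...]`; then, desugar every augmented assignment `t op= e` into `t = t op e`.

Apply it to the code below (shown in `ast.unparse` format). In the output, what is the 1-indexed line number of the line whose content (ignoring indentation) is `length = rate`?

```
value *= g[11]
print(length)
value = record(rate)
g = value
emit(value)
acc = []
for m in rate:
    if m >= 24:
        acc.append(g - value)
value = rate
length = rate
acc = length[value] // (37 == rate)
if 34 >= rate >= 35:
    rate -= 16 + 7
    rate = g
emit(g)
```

Transformed code:
value = value * g[11]
print(length)
value = record(rate)
g = value
emit(value)
acc = [g - value for m in rate if m >= 24]
value = rate
length = rate
acc = length[value] // (37 == rate)
if 34 >= rate >= 35:
    rate = rate - (16 + 7)
    rate = g
emit(g)

8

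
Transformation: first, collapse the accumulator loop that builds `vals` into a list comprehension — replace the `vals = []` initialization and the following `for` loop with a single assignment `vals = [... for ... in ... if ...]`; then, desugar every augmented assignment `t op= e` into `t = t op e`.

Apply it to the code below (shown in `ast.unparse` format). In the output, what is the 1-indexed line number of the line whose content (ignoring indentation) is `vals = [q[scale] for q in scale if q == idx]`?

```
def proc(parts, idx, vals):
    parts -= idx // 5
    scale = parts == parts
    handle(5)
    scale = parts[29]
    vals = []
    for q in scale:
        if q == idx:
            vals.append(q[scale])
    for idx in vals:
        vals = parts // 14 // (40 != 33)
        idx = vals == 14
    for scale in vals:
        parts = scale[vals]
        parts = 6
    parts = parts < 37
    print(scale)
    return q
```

6

Transformed code:
def proc(parts, idx, vals):
    parts = parts - idx // 5
    scale = parts == parts
    handle(5)
    scale = parts[29]
    vals = [q[scale] for q in scale if q == idx]
    for idx in vals:
        vals = parts // 14 // (40 != 33)
        idx = vals == 14
    for scale in vals:
        parts = scale[vals]
        parts = 6
    parts = parts < 37
    print(scale)
    return q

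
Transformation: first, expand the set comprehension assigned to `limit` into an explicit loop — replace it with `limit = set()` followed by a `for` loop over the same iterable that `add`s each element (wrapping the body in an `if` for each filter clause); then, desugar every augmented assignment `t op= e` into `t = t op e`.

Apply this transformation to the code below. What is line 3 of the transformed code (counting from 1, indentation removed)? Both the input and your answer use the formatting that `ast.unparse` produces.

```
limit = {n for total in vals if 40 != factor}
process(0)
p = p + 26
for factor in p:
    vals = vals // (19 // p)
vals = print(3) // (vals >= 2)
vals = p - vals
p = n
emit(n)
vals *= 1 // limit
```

Transformed code:
limit = set()
for total in vals:
    if 40 != factor:
        limit.add(n)
process(0)
p = p + 26
for factor in p:
    vals = vals // (19 // p)
vals = print(3) // (vals >= 2)
vals = p - vals
p = n
emit(n)
vals = vals * (1 // limit)

if 40 != factor:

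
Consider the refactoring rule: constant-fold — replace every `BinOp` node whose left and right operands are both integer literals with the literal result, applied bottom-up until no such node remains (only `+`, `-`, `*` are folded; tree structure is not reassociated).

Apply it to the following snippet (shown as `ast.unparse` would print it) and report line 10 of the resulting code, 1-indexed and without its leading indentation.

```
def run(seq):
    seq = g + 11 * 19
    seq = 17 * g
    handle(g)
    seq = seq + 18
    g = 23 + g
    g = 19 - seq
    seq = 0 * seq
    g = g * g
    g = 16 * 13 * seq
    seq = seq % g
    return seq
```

g = 208 * seq

Transformed code:
def run(seq):
    seq = g + 209
    seq = 17 * g
    handle(g)
    seq = seq + 18
    g = 23 + g
    g = 19 - seq
    seq = 0 * seq
    g = g * g
    g = 208 * seq
    seq = seq % g
    return seq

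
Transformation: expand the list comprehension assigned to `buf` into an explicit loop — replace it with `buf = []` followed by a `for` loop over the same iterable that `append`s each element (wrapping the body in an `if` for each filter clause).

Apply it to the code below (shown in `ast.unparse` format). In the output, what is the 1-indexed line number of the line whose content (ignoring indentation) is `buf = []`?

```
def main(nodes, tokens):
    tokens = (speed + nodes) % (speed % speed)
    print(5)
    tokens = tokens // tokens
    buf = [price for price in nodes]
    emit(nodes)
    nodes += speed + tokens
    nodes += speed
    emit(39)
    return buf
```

Transformed code:
def main(nodes, tokens):
    tokens = (speed + nodes) % (speed % speed)
    print(5)
    tokens = tokens // tokens
    buf = []
    for price in nodes:
        buf.append(price)
    emit(nodes)
    nodes += speed + tokens
    nodes += speed
    emit(39)
    return buf

5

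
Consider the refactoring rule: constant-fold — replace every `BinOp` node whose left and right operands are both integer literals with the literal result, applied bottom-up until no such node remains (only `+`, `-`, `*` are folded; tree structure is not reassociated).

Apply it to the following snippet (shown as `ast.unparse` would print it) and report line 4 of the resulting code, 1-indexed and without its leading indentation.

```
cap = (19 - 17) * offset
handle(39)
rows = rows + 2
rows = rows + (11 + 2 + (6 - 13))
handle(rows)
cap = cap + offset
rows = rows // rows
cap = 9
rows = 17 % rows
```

Transformed code:
cap = 2 * offset
handle(39)
rows = rows + 2
rows = rows + 6
handle(rows)
cap = cap + offset
rows = rows // rows
cap = 9
rows = 17 % rows

rows = rows + 6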